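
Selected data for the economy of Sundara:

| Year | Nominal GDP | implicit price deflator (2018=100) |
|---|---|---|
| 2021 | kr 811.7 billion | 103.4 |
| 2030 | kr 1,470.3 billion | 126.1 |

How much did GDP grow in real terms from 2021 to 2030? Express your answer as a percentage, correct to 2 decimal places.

Real GDP 2021 = 811.7 / 1.034 = 785.01.
Real GDP 2030 = 1470.3 / 1.261 = 1165.98.
Real growth = 1165.98 / 785.01 − 1 = 0.4853.

48.53%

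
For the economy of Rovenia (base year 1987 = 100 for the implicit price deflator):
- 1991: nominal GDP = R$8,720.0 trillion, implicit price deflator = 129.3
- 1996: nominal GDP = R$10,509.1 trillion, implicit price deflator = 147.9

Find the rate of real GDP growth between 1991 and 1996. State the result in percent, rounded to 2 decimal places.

5.36%

Real GDP 1991 = 8720.0 / 1.293 = 6744.01.
Real GDP 1996 = 10509.1 / 1.479 = 7105.54.
Real growth = 7105.54 / 6744.01 − 1 = 0.0536.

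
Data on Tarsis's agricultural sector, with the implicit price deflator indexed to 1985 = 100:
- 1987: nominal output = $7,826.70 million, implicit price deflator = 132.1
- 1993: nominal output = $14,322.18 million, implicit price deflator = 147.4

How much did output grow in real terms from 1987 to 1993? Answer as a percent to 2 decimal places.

64.00%

Deflate each year: 1987 → 7826.70/1.321 = 5924.83; 1993 → 14322.18/1.474 = 9716.54.
So real output changed by 9716.54/5924.83 − 1 = 0.6400, i.e. 64.00%.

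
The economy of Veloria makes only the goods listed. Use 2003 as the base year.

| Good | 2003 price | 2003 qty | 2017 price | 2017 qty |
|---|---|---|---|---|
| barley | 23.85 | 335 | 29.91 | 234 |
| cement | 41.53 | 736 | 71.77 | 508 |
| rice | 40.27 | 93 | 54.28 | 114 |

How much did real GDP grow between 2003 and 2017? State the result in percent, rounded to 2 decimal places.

Real GDP 2003 = Nominal GDP 2003 = 23.85·335 + 41.53·736 + 40.27·93 = 42300.94.
Real GDP 2017 (at 2003 prices) = 23.85·234 + 41.53·508 + 40.27·114 = 31268.92.
Real growth = 31268.92/42300.94 − 1 = -0.2608.

-26.08%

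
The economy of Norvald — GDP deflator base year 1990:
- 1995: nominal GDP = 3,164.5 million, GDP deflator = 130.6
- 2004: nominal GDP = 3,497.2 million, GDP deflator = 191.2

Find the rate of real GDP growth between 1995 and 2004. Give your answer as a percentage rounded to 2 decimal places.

Deflate each year: 1995 → 3164.5/1.306 = 2423.05; 2004 → 3497.2/1.912 = 1829.08.
So real GDP changed by 1829.08/2423.05 − 1 = -0.2451, i.e. -24.51%.

-24.51%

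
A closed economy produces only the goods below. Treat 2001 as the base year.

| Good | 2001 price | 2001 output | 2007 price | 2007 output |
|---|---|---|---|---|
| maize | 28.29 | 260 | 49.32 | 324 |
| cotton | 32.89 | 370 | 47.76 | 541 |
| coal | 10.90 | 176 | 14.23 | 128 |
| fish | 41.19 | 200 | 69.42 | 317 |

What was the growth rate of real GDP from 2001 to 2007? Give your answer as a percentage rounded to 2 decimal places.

Real GDP 2001 = Nominal GDP 2001 = 28.29·260 + 32.89·370 + 10.90·176 + 41.19·200 = 29681.10.
Real GDP 2007 (at 2001 prices) = 28.29·324 + 32.89·541 + 10.90·128 + 41.19·317 = 41411.88.
Real growth = 41411.88/29681.10 − 1 = 0.3952.

39.52%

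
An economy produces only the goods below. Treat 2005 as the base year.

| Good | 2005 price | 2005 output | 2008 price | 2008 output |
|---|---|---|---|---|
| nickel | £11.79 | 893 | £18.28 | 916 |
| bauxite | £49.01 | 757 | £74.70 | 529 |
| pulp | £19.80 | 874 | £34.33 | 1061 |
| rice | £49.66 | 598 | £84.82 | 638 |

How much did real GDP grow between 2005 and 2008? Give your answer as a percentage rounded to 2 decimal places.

Real GDP 2005 = Nominal GDP 2005 = 11.79·893 + 49.01·757 + 19.80·874 + 49.66·598 = 94630.92.
Real GDP 2008 (at 2005 prices) = 11.79·916 + 49.01·529 + 19.80·1061 + 49.66·638 = 89416.81.
Real growth = 89416.81/94630.92 − 1 = -0.0551.

-5.51%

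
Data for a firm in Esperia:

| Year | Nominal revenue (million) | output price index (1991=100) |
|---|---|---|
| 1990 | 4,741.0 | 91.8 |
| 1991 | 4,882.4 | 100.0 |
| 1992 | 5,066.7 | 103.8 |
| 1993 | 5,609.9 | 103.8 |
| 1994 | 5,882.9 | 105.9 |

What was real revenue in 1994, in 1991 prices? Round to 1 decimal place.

Real revenue 1994 = 5882.9 / 1.059 = 5555.15.

5,555.1 million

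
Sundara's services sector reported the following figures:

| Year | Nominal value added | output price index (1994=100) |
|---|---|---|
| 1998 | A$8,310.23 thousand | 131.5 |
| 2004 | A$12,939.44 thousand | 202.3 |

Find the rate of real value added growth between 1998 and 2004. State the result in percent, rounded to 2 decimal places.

Deflate each year: 1998 → 8310.23/1.315 = 6319.57; 2004 → 12939.44/2.023 = 6396.16.
So real value added changed by 6396.16/6319.57 − 1 = 0.0121, i.e. 1.21%.

1.21%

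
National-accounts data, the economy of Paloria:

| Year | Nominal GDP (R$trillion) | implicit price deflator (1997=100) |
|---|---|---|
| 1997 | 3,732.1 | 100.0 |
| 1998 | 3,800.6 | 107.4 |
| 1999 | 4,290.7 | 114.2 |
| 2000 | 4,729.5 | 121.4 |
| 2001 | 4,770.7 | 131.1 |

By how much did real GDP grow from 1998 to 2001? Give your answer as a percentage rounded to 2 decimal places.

2.83%

Real GDP 1998 = 3800.6/1.074 = 3538.73.
Real GDP 2001 = 4770.7/1.311 = 3638.98.
Change = 3638.98/3538.73 − 1 = 0.0283.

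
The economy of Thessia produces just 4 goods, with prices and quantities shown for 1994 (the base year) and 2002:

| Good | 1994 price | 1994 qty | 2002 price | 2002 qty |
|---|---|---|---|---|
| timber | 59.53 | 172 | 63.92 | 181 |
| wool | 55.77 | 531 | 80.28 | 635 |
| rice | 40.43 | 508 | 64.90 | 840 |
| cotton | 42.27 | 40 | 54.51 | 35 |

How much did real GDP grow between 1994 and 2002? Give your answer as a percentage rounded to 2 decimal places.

31.49%

Real GDP 1994 = Nominal GDP 1994 = 59.53·172 + 55.77·531 + 40.43·508 + 42.27·40 = 62082.27.
Real GDP 2002 (at 1994 prices) = 59.53·181 + 55.77·635 + 40.43·840 + 42.27·35 = 81629.53.
Real growth = 81629.53/62082.27 − 1 = 0.3149.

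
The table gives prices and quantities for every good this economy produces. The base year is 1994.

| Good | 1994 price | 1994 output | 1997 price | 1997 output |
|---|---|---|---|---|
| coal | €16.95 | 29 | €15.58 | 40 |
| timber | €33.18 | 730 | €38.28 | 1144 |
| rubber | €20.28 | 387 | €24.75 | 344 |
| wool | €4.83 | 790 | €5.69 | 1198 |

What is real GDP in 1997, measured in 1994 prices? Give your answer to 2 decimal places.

€51398.58

Real GDP 1997 = Σ (p_1994 × q_1997) = 16.95·40 + 33.18·1144 + 20.28·344 + 4.83·1198 = 51398.58.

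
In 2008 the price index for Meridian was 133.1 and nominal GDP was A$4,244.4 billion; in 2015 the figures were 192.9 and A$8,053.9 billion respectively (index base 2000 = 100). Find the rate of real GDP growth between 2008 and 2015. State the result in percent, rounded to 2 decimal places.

Deflate each year: 2008 → 4244.4/1.331 = 3188.88; 2015 → 8053.9/1.929 = 4175.17.
So real GDP changed by 4175.17/3188.88 − 1 = 0.3093, i.e. 30.93%.

30.93%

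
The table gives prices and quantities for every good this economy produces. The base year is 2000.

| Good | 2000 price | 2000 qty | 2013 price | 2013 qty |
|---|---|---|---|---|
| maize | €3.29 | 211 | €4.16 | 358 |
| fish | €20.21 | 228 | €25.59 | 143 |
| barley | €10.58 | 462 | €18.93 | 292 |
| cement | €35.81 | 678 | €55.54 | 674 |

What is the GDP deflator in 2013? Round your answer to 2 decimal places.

Nominal GDP 2013 = 4.16·358 + 25.59·143 + 18.93·292 + 55.54·674 = 48110.17.
Real GDP 2013 (at 2000 prices) = 3.29·358 + 20.21·143 + 10.58·292 + 35.81·674 = 31293.15.
Deflator = Nominal/Real × 100 = 48110.17/31293.15 × 100 = 153.740.

153.74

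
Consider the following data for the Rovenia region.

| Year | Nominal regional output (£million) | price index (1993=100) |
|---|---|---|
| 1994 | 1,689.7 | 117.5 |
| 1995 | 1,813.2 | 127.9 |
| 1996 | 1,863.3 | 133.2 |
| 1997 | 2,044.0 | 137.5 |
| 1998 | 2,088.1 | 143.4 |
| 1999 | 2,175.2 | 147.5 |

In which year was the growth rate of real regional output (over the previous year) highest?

1997

1995: real = 1813.2/1.279 = 1417.67; growth vs 1994 (1438.04) = -1.42%.
1996: real = 1863.3/1.332 = 1398.87; growth vs 1995 (1417.67) = -1.33%.
1997: real = 2044.0/1.375 = 1486.55; growth vs 1996 (1398.87) = 6.27%.
1998: real = 2088.1/1.434 = 1456.14; growth vs 1997 (1486.55) = -2.05%.
1999: real = 2175.2/1.475 = 1474.71; growth vs 1998 (1456.14) = 1.28%.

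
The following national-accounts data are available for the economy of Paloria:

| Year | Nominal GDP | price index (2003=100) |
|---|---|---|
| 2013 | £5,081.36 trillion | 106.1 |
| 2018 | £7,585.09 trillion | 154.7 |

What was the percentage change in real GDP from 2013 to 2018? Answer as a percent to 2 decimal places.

2.38%

Real GDP 2013 = 5081.36 / 1.061 = 4789.22.
Real GDP 2018 = 7585.09 / 1.547 = 4903.10.
Real growth = 4903.10 / 4789.22 − 1 = 0.0238.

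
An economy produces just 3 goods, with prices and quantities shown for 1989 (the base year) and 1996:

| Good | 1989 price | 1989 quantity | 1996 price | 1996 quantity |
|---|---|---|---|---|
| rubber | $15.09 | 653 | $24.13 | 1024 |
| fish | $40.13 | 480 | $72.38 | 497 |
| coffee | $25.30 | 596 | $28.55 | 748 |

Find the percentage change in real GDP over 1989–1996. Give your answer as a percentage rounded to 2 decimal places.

22.91%

Real GDP 1989 = Nominal GDP 1989 = 15.09·653 + 40.13·480 + 25.30·596 = 44194.97.
Real GDP 1996 (at 1989 prices) = 15.09·1024 + 40.13·497 + 25.30·748 = 54321.17.
Real growth = 54321.17/44194.97 − 1 = 0.2291.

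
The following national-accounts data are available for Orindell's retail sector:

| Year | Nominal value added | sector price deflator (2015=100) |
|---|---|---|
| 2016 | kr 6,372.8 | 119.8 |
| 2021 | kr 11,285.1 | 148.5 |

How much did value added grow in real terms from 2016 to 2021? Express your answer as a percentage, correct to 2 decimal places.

Real value added 2016 = 6372.8 / 1.198 = 5319.53.
Real value added 2021 = 11285.1 / 1.485 = 7599.39.
Real growth = 7599.39 / 5319.53 − 1 = 0.4286.

42.86%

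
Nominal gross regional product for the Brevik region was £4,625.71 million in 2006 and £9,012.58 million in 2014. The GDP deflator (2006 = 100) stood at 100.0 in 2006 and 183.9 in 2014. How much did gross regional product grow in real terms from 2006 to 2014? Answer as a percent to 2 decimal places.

5.95%

Real gross regional product 2006 = 4625.71 / 1.000 = 4625.71.
Real gross regional product 2014 = 9012.58 / 1.839 = 4900.80.
Real growth = 4900.80 / 4625.71 − 1 = 0.0595.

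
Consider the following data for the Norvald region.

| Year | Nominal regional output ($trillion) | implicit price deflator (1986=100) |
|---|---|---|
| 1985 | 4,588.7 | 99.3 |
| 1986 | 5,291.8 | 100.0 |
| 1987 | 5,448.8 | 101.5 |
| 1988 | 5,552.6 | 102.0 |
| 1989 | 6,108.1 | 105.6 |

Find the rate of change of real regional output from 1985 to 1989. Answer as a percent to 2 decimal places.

25.17%

Real regional output 1985 = 4588.7/0.993 = 4621.05.
Real regional output 1989 = 6108.1/1.056 = 5784.19.
Change = 5784.19/4621.05 − 1 = 0.2517.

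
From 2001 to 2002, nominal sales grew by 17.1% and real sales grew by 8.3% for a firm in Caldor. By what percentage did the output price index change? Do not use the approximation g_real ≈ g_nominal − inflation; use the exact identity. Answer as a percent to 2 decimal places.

8.13%

(1 + g_nom) = (1 + g_real)(1 + π), so π = 1.1710 / 1.0830 − 1 = 0.08126.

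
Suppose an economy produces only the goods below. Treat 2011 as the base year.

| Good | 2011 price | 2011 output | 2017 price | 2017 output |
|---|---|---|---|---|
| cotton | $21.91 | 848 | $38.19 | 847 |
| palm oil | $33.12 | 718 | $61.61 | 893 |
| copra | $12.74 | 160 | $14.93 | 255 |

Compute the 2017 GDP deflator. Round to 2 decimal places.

Nominal GDP 2017 = 38.19·847 + 61.61·893 + 14.93·255 = 91171.81.
Real GDP 2017 (at 2011 prices) = 21.91·847 + 33.12·893 + 12.74·255 = 51382.63.
Deflator = Nominal/Real × 100 = 91171.81/51382.63 × 100 = 177.437.

177.44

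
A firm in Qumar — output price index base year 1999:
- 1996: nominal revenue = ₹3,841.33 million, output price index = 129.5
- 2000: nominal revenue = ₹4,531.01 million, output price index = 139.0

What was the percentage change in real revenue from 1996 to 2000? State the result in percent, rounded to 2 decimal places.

9.89%

Deflate each year: 1996 → 3841.33/1.295 = 2966.28; 2000 → 4531.01/1.390 = 3259.72.
So real revenue changed by 3259.72/2966.28 − 1 = 0.0989, i.e. 9.89%.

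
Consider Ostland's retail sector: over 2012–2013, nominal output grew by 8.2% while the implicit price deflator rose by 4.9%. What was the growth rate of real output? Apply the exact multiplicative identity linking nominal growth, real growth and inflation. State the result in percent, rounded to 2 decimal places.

3.15%

(1 + g_nom) = (1 + g_real)(1 + π), so g_real = 1.0820 / 1.0490 − 1 = 0.03146.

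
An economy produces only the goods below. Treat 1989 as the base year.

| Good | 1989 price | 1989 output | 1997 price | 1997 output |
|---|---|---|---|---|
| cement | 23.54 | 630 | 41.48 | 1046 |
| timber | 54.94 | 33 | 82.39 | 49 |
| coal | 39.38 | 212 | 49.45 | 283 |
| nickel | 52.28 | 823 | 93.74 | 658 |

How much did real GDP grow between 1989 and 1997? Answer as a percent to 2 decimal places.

7.12%

Real GDP 1989 = Nominal GDP 1989 = 23.54·630 + 54.94·33 + 39.38·212 + 52.28·823 = 68018.22.
Real GDP 1997 (at 1989 prices) = 23.54·1046 + 54.94·49 + 39.38·283 + 52.28·658 = 72859.68.
Real growth = 72859.68/68018.22 − 1 = 0.0712.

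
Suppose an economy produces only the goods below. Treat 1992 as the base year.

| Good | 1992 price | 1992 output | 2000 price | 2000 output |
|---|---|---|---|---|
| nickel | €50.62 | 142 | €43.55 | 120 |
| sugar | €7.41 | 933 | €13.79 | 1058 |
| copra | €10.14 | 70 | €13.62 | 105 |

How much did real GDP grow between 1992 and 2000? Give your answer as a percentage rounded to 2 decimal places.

Real GDP 1992 = Nominal GDP 1992 = 50.62·142 + 7.41·933 + 10.14·70 = 14811.37.
Real GDP 2000 (at 1992 prices) = 50.62·120 + 7.41·1058 + 10.14·105 = 14978.88.
Real growth = 14978.88/14811.37 − 1 = 0.0113.

1.13%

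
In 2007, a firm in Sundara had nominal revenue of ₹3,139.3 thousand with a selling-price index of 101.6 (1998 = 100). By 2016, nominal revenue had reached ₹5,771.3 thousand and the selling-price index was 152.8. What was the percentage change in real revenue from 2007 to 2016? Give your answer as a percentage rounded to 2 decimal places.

Deflate each year: 2007 → 3139.3/1.016 = 3089.86; 2016 → 5771.3/1.528 = 3777.03.
So real revenue changed by 3777.03/3089.86 − 1 = 0.2224, i.e. 22.24%.

22.24%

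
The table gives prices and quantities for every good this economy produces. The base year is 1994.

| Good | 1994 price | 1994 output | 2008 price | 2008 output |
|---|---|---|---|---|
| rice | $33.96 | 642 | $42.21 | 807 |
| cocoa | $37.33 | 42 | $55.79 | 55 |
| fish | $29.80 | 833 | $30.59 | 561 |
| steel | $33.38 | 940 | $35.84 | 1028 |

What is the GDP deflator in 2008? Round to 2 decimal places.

113.23

Nominal GDP 2008 = 42.21·807 + 55.79·55 + 30.59·561 + 35.84·1028 = 91136.43.
Real GDP 2008 (at 1994 prices) = 33.96·807 + 37.33·55 + 29.80·561 + 33.38·1028 = 80491.31.
Deflator = Nominal/Real × 100 = 91136.43/80491.31 × 100 = 113.225.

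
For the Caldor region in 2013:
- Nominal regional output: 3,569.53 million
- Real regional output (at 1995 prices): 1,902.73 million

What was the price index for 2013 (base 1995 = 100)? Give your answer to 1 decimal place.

price index = (Nominal / Real) × 100 = 3569.53 / 1902.73 × 100 = 187.60.

187.6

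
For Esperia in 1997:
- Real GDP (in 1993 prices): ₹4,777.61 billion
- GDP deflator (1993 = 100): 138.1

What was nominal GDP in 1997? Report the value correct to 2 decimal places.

Nominal GDP = Real × (GDP deflator/100) = 4777.61 × 1.381 = 6597.88.

₹6,597.88 billion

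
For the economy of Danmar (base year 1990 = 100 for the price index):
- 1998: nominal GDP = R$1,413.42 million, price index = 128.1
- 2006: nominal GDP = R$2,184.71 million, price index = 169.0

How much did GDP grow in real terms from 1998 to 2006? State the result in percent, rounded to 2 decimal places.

17.16%

Real GDP 1998 = 1413.42 / 1.281 = 1103.37.
Real GDP 2006 = 2184.71 / 1.690 = 1292.73.
Real growth = 1292.73 / 1103.37 − 1 = 0.1716.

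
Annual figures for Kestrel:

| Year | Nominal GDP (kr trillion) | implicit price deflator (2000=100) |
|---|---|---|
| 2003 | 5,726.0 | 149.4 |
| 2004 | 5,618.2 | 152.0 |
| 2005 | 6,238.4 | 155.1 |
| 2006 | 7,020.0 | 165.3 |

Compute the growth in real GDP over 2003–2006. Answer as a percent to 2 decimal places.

10.81%

Real GDP 2003 = 5726.0/1.494 = 3832.66.
Real GDP 2006 = 7020.0/1.653 = 4246.82.
Change = 4246.82/3832.66 − 1 = 0.1081.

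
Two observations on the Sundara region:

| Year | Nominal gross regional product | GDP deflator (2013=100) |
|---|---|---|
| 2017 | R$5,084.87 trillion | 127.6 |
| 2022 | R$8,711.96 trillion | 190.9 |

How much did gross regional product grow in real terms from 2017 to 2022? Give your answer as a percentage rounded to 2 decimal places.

Real gross regional product 2017 = 5084.87 / 1.276 = 3985.01.
Real gross regional product 2022 = 8711.96 / 1.909 = 4563.62.
Real growth = 4563.62 / 3985.01 − 1 = 0.1452.

14.52%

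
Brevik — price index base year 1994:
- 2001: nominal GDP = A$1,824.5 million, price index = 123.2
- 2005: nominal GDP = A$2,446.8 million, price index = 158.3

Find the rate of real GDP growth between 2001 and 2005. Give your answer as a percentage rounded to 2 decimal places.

Real GDP 2001 = 1824.5 / 1.232 = 1480.93.
Real GDP 2005 = 2446.8 / 1.583 = 1545.67.
Real growth = 1545.67 / 1480.93 − 1 = 0.0437.

4.37%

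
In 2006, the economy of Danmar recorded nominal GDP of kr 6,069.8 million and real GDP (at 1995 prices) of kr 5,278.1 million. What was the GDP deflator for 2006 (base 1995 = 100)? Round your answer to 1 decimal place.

115.0

GDP deflator = (Nominal / Real) × 100 = 6069.8 / 5278.1 × 100 = 115.00.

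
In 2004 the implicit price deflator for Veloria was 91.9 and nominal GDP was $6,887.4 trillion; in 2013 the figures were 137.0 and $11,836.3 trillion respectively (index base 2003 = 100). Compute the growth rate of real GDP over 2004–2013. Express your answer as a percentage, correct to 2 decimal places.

15.28%

Real GDP 2004 = 6887.4 / 0.919 = 7494.45.
Real GDP 2013 = 11836.3 / 1.370 = 8639.64.
Real growth = 8639.64 / 7494.45 − 1 = 0.1528.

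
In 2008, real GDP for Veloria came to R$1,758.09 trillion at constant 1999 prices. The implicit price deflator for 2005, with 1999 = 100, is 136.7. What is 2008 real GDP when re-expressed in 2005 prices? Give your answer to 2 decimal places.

Real GDP in 2005 prices = Real GDP in 1999 prices × (P_2005/P_1999) = 1758.09 × 1.367 = 2403.31.

R$2,403.31 trillion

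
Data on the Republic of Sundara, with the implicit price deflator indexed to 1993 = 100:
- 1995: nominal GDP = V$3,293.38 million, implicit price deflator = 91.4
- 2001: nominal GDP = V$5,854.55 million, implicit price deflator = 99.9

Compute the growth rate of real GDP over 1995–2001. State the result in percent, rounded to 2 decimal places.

62.64%

Real GDP 1995 = 3293.38 / 0.914 = 3603.26.
Real GDP 2001 = 5854.55 / 0.999 = 5860.41.
Real growth = 5860.41 / 3603.26 − 1 = 0.6264.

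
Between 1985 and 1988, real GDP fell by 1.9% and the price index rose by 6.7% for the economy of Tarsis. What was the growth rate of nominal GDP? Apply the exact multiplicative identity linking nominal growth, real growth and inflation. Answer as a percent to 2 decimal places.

4.67%

(1 + g_nom) = (1 + g_real)(1 + π) = 0.9810 × 1.0670 = 1.04673.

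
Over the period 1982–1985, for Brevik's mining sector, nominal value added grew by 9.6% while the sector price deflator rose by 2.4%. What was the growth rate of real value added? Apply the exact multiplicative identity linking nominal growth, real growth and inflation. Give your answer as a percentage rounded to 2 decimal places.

7.03%

(1 + g_nom) = (1 + g_real)(1 + π), so g_real = 1.0960 / 1.0240 − 1 = 0.07031.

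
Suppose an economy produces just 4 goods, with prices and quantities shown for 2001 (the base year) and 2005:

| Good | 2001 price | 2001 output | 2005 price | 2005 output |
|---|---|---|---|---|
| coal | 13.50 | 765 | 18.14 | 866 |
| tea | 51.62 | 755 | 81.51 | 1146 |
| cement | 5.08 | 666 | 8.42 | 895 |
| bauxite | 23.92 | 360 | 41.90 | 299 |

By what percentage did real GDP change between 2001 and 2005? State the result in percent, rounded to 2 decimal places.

34.67%

Real GDP 2001 = Nominal GDP 2001 = 13.50·765 + 51.62·755 + 5.08·666 + 23.92·360 = 61295.08.
Real GDP 2005 (at 2001 prices) = 13.50·866 + 51.62·1146 + 5.08·895 + 23.92·299 = 82546.20.
Real growth = 82546.20/61295.08 − 1 = 0.3467.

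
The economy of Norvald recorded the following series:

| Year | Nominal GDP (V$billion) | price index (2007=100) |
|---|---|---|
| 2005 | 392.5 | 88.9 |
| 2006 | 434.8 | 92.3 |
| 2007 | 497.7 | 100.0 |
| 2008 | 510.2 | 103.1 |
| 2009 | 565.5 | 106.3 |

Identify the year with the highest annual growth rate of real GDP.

2009

2006: real = 434.8/0.923 = 471.07; growth vs 2005 (441.51) = 6.70%.
2007: real = 497.7/1.000 = 497.70; growth vs 2006 (471.07) = 5.65%.
2008: real = 510.2/1.031 = 494.86; growth vs 2007 (497.70) = -0.57%.
2009: real = 565.5/1.063 = 531.98; growth vs 2008 (494.86) = 7.50%.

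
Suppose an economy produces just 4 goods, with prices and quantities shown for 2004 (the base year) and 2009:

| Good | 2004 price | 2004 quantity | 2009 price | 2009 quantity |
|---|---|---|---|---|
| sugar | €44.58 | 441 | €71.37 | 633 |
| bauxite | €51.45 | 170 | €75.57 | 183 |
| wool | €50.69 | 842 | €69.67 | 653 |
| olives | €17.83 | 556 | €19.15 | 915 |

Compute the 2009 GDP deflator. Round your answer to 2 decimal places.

Nominal GDP 2009 = 71.37·633 + 75.57·183 + 69.67·653 + 19.15·915 = 122023.28.
Real GDP 2009 (at 2004 prices) = 44.58·633 + 51.45·183 + 50.69·653 + 17.83·915 = 87049.51.
Deflator = Nominal/Real × 100 = 122023.28/87049.51 × 100 = 140.177.

140.18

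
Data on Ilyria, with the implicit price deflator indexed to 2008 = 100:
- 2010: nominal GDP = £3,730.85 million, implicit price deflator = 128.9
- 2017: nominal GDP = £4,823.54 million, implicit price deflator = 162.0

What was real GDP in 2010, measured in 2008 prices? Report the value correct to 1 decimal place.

£2,894.4 million

Real GDP = Nominal / (implicit price deflator/100) = 3730.85 / 1.289 = 2894.38.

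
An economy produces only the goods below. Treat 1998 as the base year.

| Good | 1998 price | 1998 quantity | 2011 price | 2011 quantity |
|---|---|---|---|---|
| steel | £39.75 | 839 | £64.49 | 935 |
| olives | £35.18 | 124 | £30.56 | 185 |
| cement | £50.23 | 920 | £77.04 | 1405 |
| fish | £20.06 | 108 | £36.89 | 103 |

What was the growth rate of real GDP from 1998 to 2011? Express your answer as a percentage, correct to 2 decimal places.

35.11%

Real GDP 1998 = Nominal GDP 1998 = 39.75·839 + 35.18·124 + 50.23·920 + 20.06·108 = 86090.65.
Real GDP 2011 (at 1998 prices) = 39.75·935 + 35.18·185 + 50.23·1405 + 20.06·103 = 116313.88.
Real growth = 116313.88/86090.65 − 1 = 0.3511.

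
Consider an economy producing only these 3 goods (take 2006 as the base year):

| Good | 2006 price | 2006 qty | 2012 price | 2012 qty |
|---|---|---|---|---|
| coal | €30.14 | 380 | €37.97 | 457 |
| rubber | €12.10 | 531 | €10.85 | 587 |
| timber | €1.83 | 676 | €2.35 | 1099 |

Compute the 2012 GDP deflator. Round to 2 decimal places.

114.93

Nominal GDP 2012 = 37.97·457 + 10.85·587 + 2.35·1099 = 26303.89.
Real GDP 2012 (at 2006 prices) = 30.14·457 + 12.10·587 + 1.83·1099 = 22887.85.
Deflator = Nominal/Real × 100 = 26303.89/22887.85 × 100 = 114.925.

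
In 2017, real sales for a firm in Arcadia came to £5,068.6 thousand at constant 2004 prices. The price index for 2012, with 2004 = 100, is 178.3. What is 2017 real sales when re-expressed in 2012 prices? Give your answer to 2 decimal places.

Real sales in 2012 prices = Real sales in 2004 prices × (P_2012/P_2004) = 5068.6 × 1.783 = 9037.31.

£9,037.31 thousand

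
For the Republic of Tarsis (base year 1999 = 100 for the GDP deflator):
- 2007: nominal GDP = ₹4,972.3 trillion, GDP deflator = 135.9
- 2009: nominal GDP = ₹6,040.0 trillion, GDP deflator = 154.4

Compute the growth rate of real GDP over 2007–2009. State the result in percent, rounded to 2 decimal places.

Real GDP 2007 = 4972.3 / 1.359 = 3658.79.
Real GDP 2009 = 6040.0 / 1.544 = 3911.92.
Real growth = 3911.92 / 3658.79 − 1 = 0.0692.

6.92%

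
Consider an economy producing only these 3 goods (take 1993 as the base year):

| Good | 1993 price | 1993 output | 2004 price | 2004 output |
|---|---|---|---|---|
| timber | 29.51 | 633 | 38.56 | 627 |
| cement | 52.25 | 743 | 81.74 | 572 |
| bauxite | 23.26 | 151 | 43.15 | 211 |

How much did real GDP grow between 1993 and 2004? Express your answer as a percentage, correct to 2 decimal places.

Real GDP 1993 = Nominal GDP 1993 = 29.51·633 + 52.25·743 + 23.26·151 = 61013.84.
Real GDP 2004 (at 1993 prices) = 29.51·627 + 52.25·572 + 23.26·211 = 53297.63.
Real growth = 53297.63/61013.84 − 1 = -0.1265.

-12.65%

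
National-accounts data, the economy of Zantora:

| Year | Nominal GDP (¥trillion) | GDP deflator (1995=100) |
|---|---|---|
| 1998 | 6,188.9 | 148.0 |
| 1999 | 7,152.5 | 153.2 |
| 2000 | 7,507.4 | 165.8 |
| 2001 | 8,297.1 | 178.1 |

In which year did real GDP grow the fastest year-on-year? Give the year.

1999

1999: real = 7152.5/1.532 = 4668.73; growth vs 1998 (4181.69) = 11.65%.
2000: real = 7507.4/1.658 = 4527.99; growth vs 1999 (4668.73) = -3.01%.
2001: real = 8297.1/1.781 = 4658.67; growth vs 2000 (4527.99) = 2.89%.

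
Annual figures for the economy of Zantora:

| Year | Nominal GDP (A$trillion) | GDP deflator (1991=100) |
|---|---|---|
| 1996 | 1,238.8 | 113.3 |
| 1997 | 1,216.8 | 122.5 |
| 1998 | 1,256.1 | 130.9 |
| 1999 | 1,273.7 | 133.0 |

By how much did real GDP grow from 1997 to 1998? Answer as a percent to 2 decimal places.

-3.39%

Real GDP 1997 = 1216.8/1.225 = 993.31.
Real GDP 1998 = 1256.1/1.309 = 959.59.
Change = 959.59/993.31 − 1 = -0.0339.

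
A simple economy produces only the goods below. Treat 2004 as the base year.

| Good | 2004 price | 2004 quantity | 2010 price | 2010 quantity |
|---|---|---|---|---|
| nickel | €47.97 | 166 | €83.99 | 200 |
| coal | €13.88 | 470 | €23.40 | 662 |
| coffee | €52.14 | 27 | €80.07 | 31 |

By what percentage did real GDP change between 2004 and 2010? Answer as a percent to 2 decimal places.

Real GDP 2004 = Nominal GDP 2004 = 47.97·166 + 13.88·470 + 52.14·27 = 15894.40.
Real GDP 2010 (at 2004 prices) = 47.97·200 + 13.88·662 + 52.14·31 = 20398.90.
Real growth = 20398.90/15894.40 − 1 = 0.2834.

28.34%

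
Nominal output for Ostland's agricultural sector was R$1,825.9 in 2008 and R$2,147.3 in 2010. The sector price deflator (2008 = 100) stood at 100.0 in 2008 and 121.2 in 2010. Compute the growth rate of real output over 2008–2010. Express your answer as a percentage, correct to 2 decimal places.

Deflate each year: 2008 → 1825.9/1.000 = 1825.90; 2010 → 2147.3/1.212 = 1771.70.
So real output changed by 1771.70/1825.90 − 1 = -0.0297, i.e. -2.97%.

-2.97%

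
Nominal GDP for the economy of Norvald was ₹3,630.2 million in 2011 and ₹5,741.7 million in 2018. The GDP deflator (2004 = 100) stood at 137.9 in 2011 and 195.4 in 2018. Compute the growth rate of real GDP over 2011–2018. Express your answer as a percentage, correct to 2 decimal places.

11.62%

Real GDP 2011 = 3630.2 / 1.379 = 2632.49.
Real GDP 2018 = 5741.7 / 1.954 = 2938.43.
Real growth = 2938.43 / 2632.49 − 1 = 0.1162.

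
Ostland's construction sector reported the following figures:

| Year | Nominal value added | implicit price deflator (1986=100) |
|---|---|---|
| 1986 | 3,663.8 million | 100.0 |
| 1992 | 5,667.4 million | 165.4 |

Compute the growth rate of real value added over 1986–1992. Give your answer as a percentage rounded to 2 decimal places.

Real value added 1986 = 3663.8 / 1.000 = 3663.80.
Real value added 1992 = 5667.4 / 1.654 = 3426.48.
Real growth = 3426.48 / 3663.80 − 1 = -0.0648.

-6.48%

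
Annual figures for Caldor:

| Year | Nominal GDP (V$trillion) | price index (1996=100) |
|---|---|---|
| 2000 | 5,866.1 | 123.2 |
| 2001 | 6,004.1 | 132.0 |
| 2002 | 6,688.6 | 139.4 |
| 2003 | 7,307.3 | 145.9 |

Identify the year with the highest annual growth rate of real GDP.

2001: real = 6004.1/1.320 = 4548.56; growth vs 2000 (4761.44) = -4.47%.
2002: real = 6688.6/1.394 = 4798.13; growth vs 2001 (4548.56) = 5.49%.
2003: real = 7307.3/1.459 = 5008.43; growth vs 2002 (4798.13) = 4.38%.

2002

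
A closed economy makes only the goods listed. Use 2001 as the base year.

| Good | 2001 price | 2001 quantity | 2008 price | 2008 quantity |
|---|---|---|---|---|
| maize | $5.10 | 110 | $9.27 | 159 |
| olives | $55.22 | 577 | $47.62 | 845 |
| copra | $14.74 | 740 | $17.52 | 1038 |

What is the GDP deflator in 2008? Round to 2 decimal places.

95.42

Nominal GDP 2008 = 9.27·159 + 47.62·845 + 17.52·1038 = 59898.59.
Real GDP 2008 (at 2001 prices) = 5.10·159 + 55.22·845 + 14.74·1038 = 62771.92.
Deflator = Nominal/Real × 100 = 59898.59/62771.92 × 100 = 95.423.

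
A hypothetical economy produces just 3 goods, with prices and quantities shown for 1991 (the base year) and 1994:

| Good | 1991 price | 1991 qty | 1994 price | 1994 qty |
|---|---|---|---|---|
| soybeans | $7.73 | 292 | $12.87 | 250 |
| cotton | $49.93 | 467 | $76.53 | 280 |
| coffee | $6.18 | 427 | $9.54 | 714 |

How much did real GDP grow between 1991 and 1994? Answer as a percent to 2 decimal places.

-27.96%

Real GDP 1991 = Nominal GDP 1991 = 7.73·292 + 49.93·467 + 6.18·427 = 28213.33.
Real GDP 1994 (at 1991 prices) = 7.73·250 + 49.93·280 + 6.18·714 = 20325.42.
Real growth = 20325.42/28213.33 − 1 = -0.2796.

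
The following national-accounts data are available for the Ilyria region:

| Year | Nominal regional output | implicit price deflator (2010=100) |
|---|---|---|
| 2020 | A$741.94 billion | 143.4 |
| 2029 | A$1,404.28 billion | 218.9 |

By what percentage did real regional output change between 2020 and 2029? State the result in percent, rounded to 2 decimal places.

Real regional output 2020 = 741.94 / 1.434 = 517.39.
Real regional output 2029 = 1404.28 / 2.189 = 641.52.
Real growth = 641.52 / 517.39 − 1 = 0.2399.

23.99%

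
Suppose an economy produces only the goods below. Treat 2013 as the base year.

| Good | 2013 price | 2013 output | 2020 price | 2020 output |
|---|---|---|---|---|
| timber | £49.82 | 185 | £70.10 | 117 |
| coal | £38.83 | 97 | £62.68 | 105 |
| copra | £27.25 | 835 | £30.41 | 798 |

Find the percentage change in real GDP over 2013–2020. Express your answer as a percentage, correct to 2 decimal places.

Real GDP 2013 = Nominal GDP 2013 = 49.82·185 + 38.83·97 + 27.25·835 = 35736.96.
Real GDP 2020 (at 2013 prices) = 49.82·117 + 38.83·105 + 27.25·798 = 31651.59.
Real growth = 31651.59/35736.96 − 1 = -0.1143.

-11.43%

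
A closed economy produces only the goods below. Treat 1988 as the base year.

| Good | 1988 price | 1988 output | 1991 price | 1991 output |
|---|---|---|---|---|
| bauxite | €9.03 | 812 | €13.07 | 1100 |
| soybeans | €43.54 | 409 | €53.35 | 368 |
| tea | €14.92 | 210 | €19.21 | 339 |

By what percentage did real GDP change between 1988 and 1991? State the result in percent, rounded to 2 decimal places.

9.69%

Real GDP 1988 = Nominal GDP 1988 = 9.03·812 + 43.54·409 + 14.92·210 = 28273.42.
Real GDP 1991 (at 1988 prices) = 9.03·1100 + 43.54·368 + 14.92·339 = 31013.60.
Real growth = 31013.60/28273.42 − 1 = 0.0969.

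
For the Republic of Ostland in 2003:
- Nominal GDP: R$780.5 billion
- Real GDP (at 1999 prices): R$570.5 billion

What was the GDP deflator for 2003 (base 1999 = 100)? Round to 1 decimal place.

GDP deflator = (Nominal / Real) × 100 = 780.5 / 570.5 × 100 = 136.81.

136.8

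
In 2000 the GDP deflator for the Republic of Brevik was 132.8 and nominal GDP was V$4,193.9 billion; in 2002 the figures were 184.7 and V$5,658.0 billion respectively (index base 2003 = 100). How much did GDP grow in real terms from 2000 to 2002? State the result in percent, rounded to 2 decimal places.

-3.00%

Deflate each year: 2000 → 4193.9/1.328 = 3158.06; 2002 → 5658.0/1.847 = 3063.35.
So real GDP changed by 3063.35/3158.06 − 1 = -0.0300, i.e. -3.00%.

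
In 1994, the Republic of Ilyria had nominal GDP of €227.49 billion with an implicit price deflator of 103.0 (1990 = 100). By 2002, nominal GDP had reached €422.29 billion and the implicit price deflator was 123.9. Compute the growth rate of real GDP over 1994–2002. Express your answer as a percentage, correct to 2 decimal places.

Deflate each year: 1994 → 227.49/1.030 = 220.86; 2002 → 422.29/1.239 = 340.83.
So real GDP changed by 340.83/220.86 − 1 = 0.5432, i.e. 54.32%.

54.32%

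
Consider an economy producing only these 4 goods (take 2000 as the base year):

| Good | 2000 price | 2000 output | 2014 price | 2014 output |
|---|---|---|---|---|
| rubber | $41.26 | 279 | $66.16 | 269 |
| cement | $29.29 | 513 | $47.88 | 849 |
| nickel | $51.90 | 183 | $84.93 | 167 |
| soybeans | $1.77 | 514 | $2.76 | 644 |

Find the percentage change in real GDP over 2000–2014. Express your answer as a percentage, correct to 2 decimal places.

Real GDP 2000 = Nominal GDP 2000 = 41.26·279 + 29.29·513 + 51.90·183 + 1.77·514 = 36944.79.
Real GDP 2014 (at 2000 prices) = 41.26·269 + 29.29·849 + 51.90·167 + 1.77·644 = 45773.33.
Real growth = 45773.33/36944.79 − 1 = 0.2390.

23.90%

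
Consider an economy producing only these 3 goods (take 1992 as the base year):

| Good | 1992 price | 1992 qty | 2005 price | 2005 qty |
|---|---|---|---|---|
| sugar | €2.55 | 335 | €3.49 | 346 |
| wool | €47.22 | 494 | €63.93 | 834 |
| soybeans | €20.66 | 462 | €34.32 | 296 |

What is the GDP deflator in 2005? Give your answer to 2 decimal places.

139.47

Nominal GDP 2005 = 3.49·346 + 63.93·834 + 34.32·296 = 64683.88.
Real GDP 2005 (at 1992 prices) = 2.55·346 + 47.22·834 + 20.66·296 = 46379.14.
Deflator = Nominal/Real × 100 = 64683.88/46379.14 × 100 = 139.468.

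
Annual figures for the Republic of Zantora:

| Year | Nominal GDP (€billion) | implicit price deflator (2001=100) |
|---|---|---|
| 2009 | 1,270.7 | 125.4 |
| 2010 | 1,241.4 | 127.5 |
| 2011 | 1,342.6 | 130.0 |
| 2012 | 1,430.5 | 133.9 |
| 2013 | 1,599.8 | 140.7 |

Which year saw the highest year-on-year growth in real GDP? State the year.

2010: real = 1241.4/1.275 = 973.65; growth vs 2009 (1013.32) = -3.91%.
2011: real = 1342.6/1.300 = 1032.77; growth vs 2010 (973.65) = 6.07%.
2012: real = 1430.5/1.339 = 1068.33; growth vs 2011 (1032.77) = 3.44%.
2013: real = 1599.8/1.407 = 1137.03; growth vs 2012 (1068.33) = 6.43%.

2013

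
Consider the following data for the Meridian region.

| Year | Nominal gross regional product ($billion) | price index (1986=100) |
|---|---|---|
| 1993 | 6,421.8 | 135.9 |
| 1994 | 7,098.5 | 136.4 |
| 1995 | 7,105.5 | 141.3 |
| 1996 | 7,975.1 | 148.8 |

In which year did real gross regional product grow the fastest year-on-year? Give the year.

1994

1994: real = 7098.5/1.364 = 5204.18; growth vs 1993 (4725.39) = 10.13%.
1995: real = 7105.5/1.413 = 5028.66; growth vs 1994 (5204.18) = -3.37%.
1996: real = 7975.1/1.488 = 5359.61; growth vs 1995 (5028.66) = 6.58%.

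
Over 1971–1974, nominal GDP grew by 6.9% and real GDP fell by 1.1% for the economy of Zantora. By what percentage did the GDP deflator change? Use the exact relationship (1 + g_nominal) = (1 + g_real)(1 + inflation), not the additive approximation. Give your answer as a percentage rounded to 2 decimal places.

8.09%

(1 + g_nom) = (1 + g_real)(1 + π), so π = 1.0690 / 0.9890 − 1 = 0.08089.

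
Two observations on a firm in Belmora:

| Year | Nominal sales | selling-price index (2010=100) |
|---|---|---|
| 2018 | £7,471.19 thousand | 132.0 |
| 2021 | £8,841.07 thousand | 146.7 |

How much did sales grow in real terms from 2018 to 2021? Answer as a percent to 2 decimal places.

6.48%

Deflate each year: 2018 → 7471.19/1.320 = 5659.99; 2021 → 8841.07/1.467 = 6026.63.
So real sales changed by 6026.63/5659.99 − 1 = 0.0648, i.e. 6.48%.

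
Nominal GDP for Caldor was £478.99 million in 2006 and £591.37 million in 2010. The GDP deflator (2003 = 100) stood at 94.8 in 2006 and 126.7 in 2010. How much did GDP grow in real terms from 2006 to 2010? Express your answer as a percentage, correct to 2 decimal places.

-7.62%

Deflate each year: 2006 → 478.99/0.948 = 505.26; 2010 → 591.37/1.267 = 466.75.
So real GDP changed by 466.75/505.26 − 1 = -0.0762, i.e. -7.62%.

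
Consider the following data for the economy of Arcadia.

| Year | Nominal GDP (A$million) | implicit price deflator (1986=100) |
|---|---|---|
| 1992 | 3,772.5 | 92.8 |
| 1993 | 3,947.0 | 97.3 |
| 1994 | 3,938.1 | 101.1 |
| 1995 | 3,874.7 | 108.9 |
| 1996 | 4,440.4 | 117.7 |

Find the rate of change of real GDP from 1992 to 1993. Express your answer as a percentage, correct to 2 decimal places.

Real GDP 1992 = 3772.5/0.928 = 4065.19.
Real GDP 1993 = 3947.0/0.973 = 4056.53.
Change = 4056.53/4065.19 − 1 = -0.0021.

-0.21%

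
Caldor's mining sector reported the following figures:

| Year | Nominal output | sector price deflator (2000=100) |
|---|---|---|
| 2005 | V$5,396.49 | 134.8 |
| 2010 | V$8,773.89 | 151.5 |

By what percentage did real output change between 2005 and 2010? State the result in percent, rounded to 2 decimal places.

Real output 2005 = 5396.49 / 1.348 = 4003.33.
Real output 2010 = 8773.89 / 1.515 = 5791.35.
Real growth = 5791.35 / 4003.33 − 1 = 0.4466.

44.66%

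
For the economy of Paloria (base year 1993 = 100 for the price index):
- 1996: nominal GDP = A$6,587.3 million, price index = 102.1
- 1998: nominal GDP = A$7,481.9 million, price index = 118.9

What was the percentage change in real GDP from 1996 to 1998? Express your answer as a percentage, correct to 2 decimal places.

Real GDP 1996 = 6587.3 / 1.021 = 6451.81.
Real GDP 1998 = 7481.9 / 1.189 = 6292.60.
Real growth = 6292.60 / 6451.81 − 1 = -0.0247.

-2.47%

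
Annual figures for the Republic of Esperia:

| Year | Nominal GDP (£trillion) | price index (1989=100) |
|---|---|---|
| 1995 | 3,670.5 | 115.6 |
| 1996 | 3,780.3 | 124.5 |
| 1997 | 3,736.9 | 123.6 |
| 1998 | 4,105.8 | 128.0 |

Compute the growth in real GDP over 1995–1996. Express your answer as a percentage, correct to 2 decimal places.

-4.37%

Real GDP 1995 = 3670.5/1.156 = 3175.17.
Real GDP 1996 = 3780.3/1.245 = 3036.39.
Change = 3036.39/3175.17 − 1 = -0.0437.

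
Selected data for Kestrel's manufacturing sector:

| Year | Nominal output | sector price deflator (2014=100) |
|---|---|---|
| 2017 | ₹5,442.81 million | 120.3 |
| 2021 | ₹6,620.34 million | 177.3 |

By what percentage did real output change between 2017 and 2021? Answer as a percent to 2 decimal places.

Deflate each year: 2017 → 5442.81/1.203 = 4524.36; 2021 → 6620.34/1.773 = 3733.98.
So real output changed by 3733.98/4524.36 − 1 = -0.1747, i.e. -17.47%.

-17.47%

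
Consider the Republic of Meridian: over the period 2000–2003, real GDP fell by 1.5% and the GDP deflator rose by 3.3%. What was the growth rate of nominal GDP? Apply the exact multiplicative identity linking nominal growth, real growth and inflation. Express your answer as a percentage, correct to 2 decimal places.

1.75%

(1 + g_nom) = (1 + g_real)(1 + π) = 0.9850 × 1.0330 = 1.01751.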